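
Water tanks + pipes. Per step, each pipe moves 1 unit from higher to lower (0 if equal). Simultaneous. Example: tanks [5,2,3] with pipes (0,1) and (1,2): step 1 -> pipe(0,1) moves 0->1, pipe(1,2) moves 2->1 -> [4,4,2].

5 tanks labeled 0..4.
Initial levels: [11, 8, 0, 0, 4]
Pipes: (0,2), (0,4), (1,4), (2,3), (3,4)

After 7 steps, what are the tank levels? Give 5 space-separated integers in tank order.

Answer: 3 5 5 4 6

Derivation:
Step 1: flows [0->2,0->4,1->4,2=3,4->3] -> levels [9 7 1 1 5]
Step 2: flows [0->2,0->4,1->4,2=3,4->3] -> levels [7 6 2 2 6]
Step 3: flows [0->2,0->4,1=4,2=3,4->3] -> levels [5 6 3 3 6]
Step 4: flows [0->2,4->0,1=4,2=3,4->3] -> levels [5 6 4 4 4]
Step 5: flows [0->2,0->4,1->4,2=3,3=4] -> levels [3 5 5 4 6]
Step 6: flows [2->0,4->0,4->1,2->3,4->3] -> levels [5 6 3 6 3]
Step 7: flows [0->2,0->4,1->4,3->2,3->4] -> levels [3 5 5 4 6]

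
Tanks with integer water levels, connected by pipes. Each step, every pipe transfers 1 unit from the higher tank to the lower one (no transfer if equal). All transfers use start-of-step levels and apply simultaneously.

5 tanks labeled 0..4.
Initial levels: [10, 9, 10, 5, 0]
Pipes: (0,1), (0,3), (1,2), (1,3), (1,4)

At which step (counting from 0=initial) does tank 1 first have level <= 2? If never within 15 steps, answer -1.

Answer: -1

Derivation:
Step 1: flows [0->1,0->3,2->1,1->3,1->4] -> levels [8 9 9 7 1]
Step 2: flows [1->0,0->3,1=2,1->3,1->4] -> levels [8 6 9 9 2]
Step 3: flows [0->1,3->0,2->1,3->1,1->4] -> levels [8 8 8 7 3]
Step 4: flows [0=1,0->3,1=2,1->3,1->4] -> levels [7 6 8 9 4]
Step 5: flows [0->1,3->0,2->1,3->1,1->4] -> levels [7 8 7 7 5]
Step 6: flows [1->0,0=3,1->2,1->3,1->4] -> levels [8 4 8 8 6]
Step 7: flows [0->1,0=3,2->1,3->1,4->1] -> levels [7 8 7 7 5]
  -> period-2 cycle (repeats step 5); tank 1 never drops to <=2
Tank 1 never reaches <=2 within 15 steps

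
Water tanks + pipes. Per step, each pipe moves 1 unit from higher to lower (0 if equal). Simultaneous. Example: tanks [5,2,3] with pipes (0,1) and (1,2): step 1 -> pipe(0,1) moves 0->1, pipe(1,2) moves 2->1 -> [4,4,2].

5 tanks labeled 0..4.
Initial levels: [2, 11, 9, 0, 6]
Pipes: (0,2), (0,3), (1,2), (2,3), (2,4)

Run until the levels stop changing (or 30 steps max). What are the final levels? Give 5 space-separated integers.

Answer: 6 7 3 6 6

Derivation:
Step 1: flows [2->0,0->3,1->2,2->3,2->4] -> levels [2 10 7 2 7]
Step 2: flows [2->0,0=3,1->2,2->3,2=4] -> levels [3 9 6 3 7]
Step 3: flows [2->0,0=3,1->2,2->3,4->2] -> levels [4 8 6 4 6]
Step 4: flows [2->0,0=3,1->2,2->3,2=4] -> levels [5 7 5 5 6]
Step 5: flows [0=2,0=3,1->2,2=3,4->2] -> levels [5 6 7 5 5]
Step 6: flows [2->0,0=3,2->1,2->3,2->4] -> levels [6 7 3 6 6]
Step 7: flows [0->2,0=3,1->2,3->2,4->2] -> levels [5 6 7 5 5]
  -> period-2 cycle: step 7 state = step 5 state; never stabilizes
  -> state at step 30: (30-5) mod 2 = 1, same as step 6 -> [6 7 3 6 6]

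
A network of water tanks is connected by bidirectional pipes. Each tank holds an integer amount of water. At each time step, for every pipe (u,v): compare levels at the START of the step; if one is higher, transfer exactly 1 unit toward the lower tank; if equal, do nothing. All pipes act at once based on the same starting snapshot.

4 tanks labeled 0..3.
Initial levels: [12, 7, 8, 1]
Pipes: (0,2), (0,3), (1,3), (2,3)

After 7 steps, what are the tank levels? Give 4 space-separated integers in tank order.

Step 1: flows [0->2,0->3,1->3,2->3] -> levels [10 6 8 4]
Step 2: flows [0->2,0->3,1->3,2->3] -> levels [8 5 8 7]
Step 3: flows [0=2,0->3,3->1,2->3] -> levels [7 6 7 8]
Step 4: flows [0=2,3->0,3->1,3->2] -> levels [8 7 8 5]
Step 5: flows [0=2,0->3,1->3,2->3] -> levels [7 6 7 8]
  -> period-2 cycle: step 5 state = step 3 state
  -> state at step 7: (7-3) mod 2 = 0, same as step 3 -> [7 6 7 8]

Answer: 7 6 7 8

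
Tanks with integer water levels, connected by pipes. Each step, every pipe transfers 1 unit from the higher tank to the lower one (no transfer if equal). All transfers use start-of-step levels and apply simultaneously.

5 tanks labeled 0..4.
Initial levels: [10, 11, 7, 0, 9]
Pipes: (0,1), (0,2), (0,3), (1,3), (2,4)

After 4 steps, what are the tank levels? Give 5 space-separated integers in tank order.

Step 1: flows [1->0,0->2,0->3,1->3,4->2] -> levels [9 9 9 2 8]
Step 2: flows [0=1,0=2,0->3,1->3,2->4] -> levels [8 8 8 4 9]
Step 3: flows [0=1,0=2,0->3,1->3,4->2] -> levels [7 7 9 6 8]
Step 4: flows [0=1,2->0,0->3,1->3,2->4] -> levels [7 6 7 8 9]

Answer: 7 6 7 8 9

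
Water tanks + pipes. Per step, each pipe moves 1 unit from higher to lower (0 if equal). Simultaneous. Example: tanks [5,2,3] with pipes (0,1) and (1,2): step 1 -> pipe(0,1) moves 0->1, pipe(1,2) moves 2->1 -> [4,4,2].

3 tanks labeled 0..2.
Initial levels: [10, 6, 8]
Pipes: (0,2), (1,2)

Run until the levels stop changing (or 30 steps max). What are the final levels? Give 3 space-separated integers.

Step 1: flows [0->2,2->1] -> levels [9 7 8]
Step 2: flows [0->2,2->1] -> levels [8 8 8]
Step 3: flows [0=2,1=2] -> levels [8 8 8]
  -> stable (no change)

Answer: 8 8 8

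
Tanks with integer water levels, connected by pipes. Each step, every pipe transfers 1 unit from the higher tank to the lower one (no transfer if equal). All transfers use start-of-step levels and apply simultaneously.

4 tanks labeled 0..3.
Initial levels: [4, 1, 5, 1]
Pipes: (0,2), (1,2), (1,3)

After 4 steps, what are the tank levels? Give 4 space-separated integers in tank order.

Step 1: flows [2->0,2->1,1=3] -> levels [5 2 3 1]
Step 2: flows [0->2,2->1,1->3] -> levels [4 2 3 2]
Step 3: flows [0->2,2->1,1=3] -> levels [3 3 3 2]
Step 4: flows [0=2,1=2,1->3] -> levels [3 2 3 3]

Answer: 3 2 3 3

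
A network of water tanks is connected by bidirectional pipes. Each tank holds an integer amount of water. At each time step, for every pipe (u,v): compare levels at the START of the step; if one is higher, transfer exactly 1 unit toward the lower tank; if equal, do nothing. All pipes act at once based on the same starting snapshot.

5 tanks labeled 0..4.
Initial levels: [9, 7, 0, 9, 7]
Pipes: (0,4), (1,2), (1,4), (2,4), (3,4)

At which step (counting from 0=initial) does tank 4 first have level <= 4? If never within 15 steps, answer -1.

Answer: -1

Derivation:
Step 1: flows [0->4,1->2,1=4,4->2,3->4] -> levels [8 6 2 8 8]
Step 2: flows [0=4,1->2,4->1,4->2,3=4] -> levels [8 6 4 8 6]
Step 3: flows [0->4,1->2,1=4,4->2,3->4] -> levels [7 5 6 7 7]
Step 4: flows [0=4,2->1,4->1,4->2,3=4] -> levels [7 7 6 7 5]
Step 5: flows [0->4,1->2,1->4,2->4,3->4] -> levels [6 5 6 6 9]
Step 6: flows [4->0,2->1,4->1,4->2,4->3] -> levels [7 7 6 7 5]
  -> period-2 cycle (repeats step 4); tank 4 never drops to <=4
Tank 4 never reaches <=4 within 15 steps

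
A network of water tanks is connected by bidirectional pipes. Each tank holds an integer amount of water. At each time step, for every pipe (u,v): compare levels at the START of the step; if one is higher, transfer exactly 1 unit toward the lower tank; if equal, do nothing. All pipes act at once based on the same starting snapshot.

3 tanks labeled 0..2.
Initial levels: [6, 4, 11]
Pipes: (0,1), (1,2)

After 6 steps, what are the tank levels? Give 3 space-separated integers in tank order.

Step 1: flows [0->1,2->1] -> levels [5 6 10]
Step 2: flows [1->0,2->1] -> levels [6 6 9]
Step 3: flows [0=1,2->1] -> levels [6 7 8]
Step 4: flows [1->0,2->1] -> levels [7 7 7]
Step 5: flows [0=1,1=2] -> levels [7 7 7]
  -> stable; steps 6..6 unchanged -> [7 7 7]

Answer: 7 7 7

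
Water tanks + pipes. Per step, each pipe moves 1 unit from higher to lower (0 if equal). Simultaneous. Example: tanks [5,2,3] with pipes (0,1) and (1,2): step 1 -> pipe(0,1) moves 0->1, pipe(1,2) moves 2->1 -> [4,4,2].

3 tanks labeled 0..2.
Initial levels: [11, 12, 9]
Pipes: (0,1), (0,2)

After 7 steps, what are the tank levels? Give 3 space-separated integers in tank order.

Answer: 12 10 10

Derivation:
Step 1: flows [1->0,0->2] -> levels [11 11 10]
Step 2: flows [0=1,0->2] -> levels [10 11 11]
Step 3: flows [1->0,2->0] -> levels [12 10 10]
Step 4: flows [0->1,0->2] -> levels [10 11 11]
  -> period-2 cycle: step 4 state = step 2 state
  -> state at step 7: (7-2) mod 2 = 1, same as step 3 -> [12 10 10]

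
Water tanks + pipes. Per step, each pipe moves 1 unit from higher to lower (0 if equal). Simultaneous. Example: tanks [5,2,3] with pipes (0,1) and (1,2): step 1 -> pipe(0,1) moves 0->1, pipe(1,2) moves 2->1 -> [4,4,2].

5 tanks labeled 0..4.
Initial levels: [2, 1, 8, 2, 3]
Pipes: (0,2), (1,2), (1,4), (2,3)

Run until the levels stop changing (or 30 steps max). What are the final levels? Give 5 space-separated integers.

Step 1: flows [2->0,2->1,4->1,2->3] -> levels [3 3 5 3 2]
Step 2: flows [2->0,2->1,1->4,2->3] -> levels [4 3 2 4 3]
Step 3: flows [0->2,1->2,1=4,3->2] -> levels [3 2 5 3 3]
Step 4: flows [2->0,2->1,4->1,2->3] -> levels [4 4 2 4 2]
Step 5: flows [0->2,1->2,1->4,3->2] -> levels [3 2 5 3 3]
  -> period-2 cycle: step 5 state = step 3 state; never stabilizes
  -> state at step 30: (30-3) mod 2 = 1, same as step 4 -> [4 4 2 4 2]

Answer: 4 4 2 4 2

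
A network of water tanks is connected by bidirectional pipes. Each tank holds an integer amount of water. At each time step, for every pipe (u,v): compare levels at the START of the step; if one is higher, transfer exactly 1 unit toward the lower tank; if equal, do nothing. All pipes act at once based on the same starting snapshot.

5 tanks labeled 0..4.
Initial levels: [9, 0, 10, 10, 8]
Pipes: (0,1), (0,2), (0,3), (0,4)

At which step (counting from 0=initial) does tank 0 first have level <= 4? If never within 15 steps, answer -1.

Answer: -1

Derivation:
Step 1: flows [0->1,2->0,3->0,0->4] -> levels [9 1 9 9 9]
Step 2: flows [0->1,0=2,0=3,0=4] -> levels [8 2 9 9 9]
Step 3: flows [0->1,2->0,3->0,4->0] -> levels [10 3 8 8 8]
Step 4: flows [0->1,0->2,0->3,0->4] -> levels [6 4 9 9 9]
Step 5: flows [0->1,2->0,3->0,4->0] -> levels [8 5 8 8 8]
Step 6: flows [0->1,0=2,0=3,0=4] -> levels [7 6 8 8 8]
Step 7: flows [0->1,2->0,3->0,4->0] -> levels [9 7 7 7 7]
Step 8: flows [0->1,0->2,0->3,0->4] -> levels [5 8 8 8 8]
Step 9: flows [1->0,2->0,3->0,4->0] -> levels [9 7 7 7 7]
  -> period-2 cycle (repeats step 7); tank 0 never drops to <=4
Tank 0 never reaches <=4 within 15 steps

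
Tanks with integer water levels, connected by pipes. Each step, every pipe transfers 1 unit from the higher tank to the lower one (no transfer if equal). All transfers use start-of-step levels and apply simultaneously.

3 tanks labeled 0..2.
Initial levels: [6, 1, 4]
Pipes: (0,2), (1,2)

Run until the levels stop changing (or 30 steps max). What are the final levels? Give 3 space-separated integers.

Step 1: flows [0->2,2->1] -> levels [5 2 4]
Step 2: flows [0->2,2->1] -> levels [4 3 4]
Step 3: flows [0=2,2->1] -> levels [4 4 3]
Step 4: flows [0->2,1->2] -> levels [3 3 5]
Step 5: flows [2->0,2->1] -> levels [4 4 3]
  -> period-2 cycle: step 5 state = step 3 state; never stabilizes
  -> state at step 30: (30-3) mod 2 = 1, same as step 4 -> [3 3 5]

Answer: 3 3 5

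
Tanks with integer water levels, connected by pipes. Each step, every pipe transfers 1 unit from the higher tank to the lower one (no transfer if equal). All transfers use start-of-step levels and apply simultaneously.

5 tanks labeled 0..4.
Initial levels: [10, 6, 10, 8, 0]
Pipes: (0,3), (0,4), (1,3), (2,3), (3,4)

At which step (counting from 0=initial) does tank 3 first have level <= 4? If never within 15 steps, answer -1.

Answer: 4

Derivation:
Step 1: flows [0->3,0->4,3->1,2->3,3->4] -> levels [8 7 9 8 2]
Step 2: flows [0=3,0->4,3->1,2->3,3->4] -> levels [7 8 8 7 4]
Step 3: flows [0=3,0->4,1->3,2->3,3->4] -> levels [6 7 7 8 6]
Step 4: flows [3->0,0=4,3->1,3->2,3->4] -> levels [7 8 8 4 7]
Tank 3 first reaches <=4 at step 4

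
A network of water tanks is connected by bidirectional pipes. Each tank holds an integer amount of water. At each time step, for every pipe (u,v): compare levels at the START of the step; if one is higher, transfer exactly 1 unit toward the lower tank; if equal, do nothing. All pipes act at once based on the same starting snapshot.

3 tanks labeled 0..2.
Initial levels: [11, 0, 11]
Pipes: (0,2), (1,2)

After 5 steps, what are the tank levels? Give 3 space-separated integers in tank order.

Step 1: flows [0=2,2->1] -> levels [11 1 10]
Step 2: flows [0->2,2->1] -> levels [10 2 10]
Step 3: flows [0=2,2->1] -> levels [10 3 9]
Step 4: flows [0->2,2->1] -> levels [9 4 9]
Step 5: flows [0=2,2->1] -> levels [9 5 8]

Answer: 9 5 8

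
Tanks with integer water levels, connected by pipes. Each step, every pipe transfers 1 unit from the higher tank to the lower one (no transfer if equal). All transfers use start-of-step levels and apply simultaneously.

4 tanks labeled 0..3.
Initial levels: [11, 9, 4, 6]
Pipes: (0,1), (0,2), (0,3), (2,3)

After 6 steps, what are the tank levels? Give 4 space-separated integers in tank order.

Answer: 6 8 8 8

Derivation:
Step 1: flows [0->1,0->2,0->3,3->2] -> levels [8 10 6 6]
Step 2: flows [1->0,0->2,0->3,2=3] -> levels [7 9 7 7]
Step 3: flows [1->0,0=2,0=3,2=3] -> levels [8 8 7 7]
Step 4: flows [0=1,0->2,0->3,2=3] -> levels [6 8 8 8]
Step 5: flows [1->0,2->0,3->0,2=3] -> levels [9 7 7 7]
Step 6: flows [0->1,0->2,0->3,2=3] -> levels [6 8 8 8]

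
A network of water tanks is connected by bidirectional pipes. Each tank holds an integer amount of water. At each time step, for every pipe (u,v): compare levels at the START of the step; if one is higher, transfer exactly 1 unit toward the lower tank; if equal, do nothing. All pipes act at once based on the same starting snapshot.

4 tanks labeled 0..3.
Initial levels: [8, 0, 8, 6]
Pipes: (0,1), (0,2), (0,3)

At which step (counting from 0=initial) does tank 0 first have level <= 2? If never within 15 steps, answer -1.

Step 1: flows [0->1,0=2,0->3] -> levels [6 1 8 7]
Step 2: flows [0->1,2->0,3->0] -> levels [7 2 7 6]
Step 3: flows [0->1,0=2,0->3] -> levels [5 3 7 7]
Step 4: flows [0->1,2->0,3->0] -> levels [6 4 6 6]
Step 5: flows [0->1,0=2,0=3] -> levels [5 5 6 6]
Step 6: flows [0=1,2->0,3->0] -> levels [7 5 5 5]
Step 7: flows [0->1,0->2,0->3] -> levels [4 6 6 6]
Step 8: flows [1->0,2->0,3->0] -> levels [7 5 5 5]
  -> period-2 cycle (repeats step 6); tank 0 never drops to <=2
Tank 0 never reaches <=2 within 15 steps

Answer: -1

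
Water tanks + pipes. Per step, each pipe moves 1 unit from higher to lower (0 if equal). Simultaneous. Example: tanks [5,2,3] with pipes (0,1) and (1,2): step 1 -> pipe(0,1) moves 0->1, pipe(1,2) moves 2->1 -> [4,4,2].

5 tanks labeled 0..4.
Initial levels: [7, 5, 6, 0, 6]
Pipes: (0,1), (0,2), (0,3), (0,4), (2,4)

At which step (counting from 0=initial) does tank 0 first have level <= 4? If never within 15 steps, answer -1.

Answer: 1

Derivation:
Step 1: flows [0->1,0->2,0->3,0->4,2=4] -> levels [3 6 7 1 7]
Tank 0 first reaches <=4 at step 1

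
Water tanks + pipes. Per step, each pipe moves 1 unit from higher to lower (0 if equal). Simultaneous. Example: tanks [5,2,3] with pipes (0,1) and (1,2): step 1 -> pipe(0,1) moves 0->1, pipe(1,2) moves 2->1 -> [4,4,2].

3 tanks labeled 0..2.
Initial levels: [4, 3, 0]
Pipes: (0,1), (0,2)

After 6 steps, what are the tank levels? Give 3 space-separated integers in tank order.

Step 1: flows [0->1,0->2] -> levels [2 4 1]
Step 2: flows [1->0,0->2] -> levels [2 3 2]
Step 3: flows [1->0,0=2] -> levels [3 2 2]
Step 4: flows [0->1,0->2] -> levels [1 3 3]
Step 5: flows [1->0,2->0] -> levels [3 2 2]
  -> period-2 cycle: step 5 state = step 3 state
  -> state at step 6: (6-3) mod 2 = 1, same as step 4 -> [1 3 3]

Answer: 1 3 3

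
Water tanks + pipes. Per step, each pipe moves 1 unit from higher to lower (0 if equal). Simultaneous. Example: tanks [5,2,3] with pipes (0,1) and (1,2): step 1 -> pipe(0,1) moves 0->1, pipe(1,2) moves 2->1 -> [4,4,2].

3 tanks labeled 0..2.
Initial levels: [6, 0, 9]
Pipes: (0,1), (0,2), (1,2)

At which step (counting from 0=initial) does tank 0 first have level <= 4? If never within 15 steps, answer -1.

Step 1: flows [0->1,2->0,2->1] -> levels [6 2 7]
Step 2: flows [0->1,2->0,2->1] -> levels [6 4 5]
Step 3: flows [0->1,0->2,2->1] -> levels [4 6 5]
Tank 0 first reaches <=4 at step 3

Answer: 3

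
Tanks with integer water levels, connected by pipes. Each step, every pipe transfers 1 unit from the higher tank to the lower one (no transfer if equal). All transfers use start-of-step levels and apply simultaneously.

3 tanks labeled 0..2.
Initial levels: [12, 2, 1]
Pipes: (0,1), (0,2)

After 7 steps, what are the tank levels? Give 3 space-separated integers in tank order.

Step 1: flows [0->1,0->2] -> levels [10 3 2]
Step 2: flows [0->1,0->2] -> levels [8 4 3]
Step 3: flows [0->1,0->2] -> levels [6 5 4]
Step 4: flows [0->1,0->2] -> levels [4 6 5]
Step 5: flows [1->0,2->0] -> levels [6 5 4]
  -> period-2 cycle: step 5 state = step 3 state
  -> state at step 7: (7-3) mod 2 = 0, same as step 3 -> [6 5 4]

Answer: 6 5 4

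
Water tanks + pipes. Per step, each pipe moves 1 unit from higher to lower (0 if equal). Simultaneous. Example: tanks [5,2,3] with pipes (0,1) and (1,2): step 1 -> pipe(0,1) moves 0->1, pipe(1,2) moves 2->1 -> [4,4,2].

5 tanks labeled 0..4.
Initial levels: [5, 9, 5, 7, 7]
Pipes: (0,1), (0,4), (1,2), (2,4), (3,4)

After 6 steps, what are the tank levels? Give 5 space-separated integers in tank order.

Answer: 6 7 6 6 8

Derivation:
Step 1: flows [1->0,4->0,1->2,4->2,3=4] -> levels [7 7 7 7 5]
Step 2: flows [0=1,0->4,1=2,2->4,3->4] -> levels [6 7 6 6 8]
Step 3: flows [1->0,4->0,1->2,4->2,4->3] -> levels [8 5 8 7 5]
Step 4: flows [0->1,0->4,2->1,2->4,3->4] -> levels [6 7 6 6 8]
  -> period-2 cycle: step 4 state = step 2 state
  -> state at step 6: (6-2) mod 2 = 0, same as step 2 -> [6 7 6 6 8]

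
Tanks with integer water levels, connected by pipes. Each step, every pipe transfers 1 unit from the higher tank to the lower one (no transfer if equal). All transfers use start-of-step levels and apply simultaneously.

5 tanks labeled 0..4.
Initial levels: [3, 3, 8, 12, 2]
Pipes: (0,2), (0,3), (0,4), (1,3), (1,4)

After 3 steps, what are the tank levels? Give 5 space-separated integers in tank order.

Answer: 6 5 6 6 5

Derivation:
Step 1: flows [2->0,3->0,0->4,3->1,1->4] -> levels [4 3 7 10 4]
Step 2: flows [2->0,3->0,0=4,3->1,4->1] -> levels [6 5 6 8 3]
Step 3: flows [0=2,3->0,0->4,3->1,1->4] -> levels [6 5 6 6 5]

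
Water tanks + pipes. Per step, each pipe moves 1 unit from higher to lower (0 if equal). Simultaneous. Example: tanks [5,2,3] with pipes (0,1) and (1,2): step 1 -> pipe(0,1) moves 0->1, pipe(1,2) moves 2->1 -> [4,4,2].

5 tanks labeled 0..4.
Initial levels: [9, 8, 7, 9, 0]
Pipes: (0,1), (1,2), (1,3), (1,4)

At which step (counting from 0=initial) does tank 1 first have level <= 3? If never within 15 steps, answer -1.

Answer: -1

Derivation:
Step 1: flows [0->1,1->2,3->1,1->4] -> levels [8 8 8 8 1]
Step 2: flows [0=1,1=2,1=3,1->4] -> levels [8 7 8 8 2]
Step 3: flows [0->1,2->1,3->1,1->4] -> levels [7 9 7 7 3]
Step 4: flows [1->0,1->2,1->3,1->4] -> levels [8 5 8 8 4]
Step 5: flows [0->1,2->1,3->1,1->4] -> levels [7 7 7 7 5]
Step 6: flows [0=1,1=2,1=3,1->4] -> levels [7 6 7 7 6]
Step 7: flows [0->1,2->1,3->1,1=4] -> levels [6 9 6 6 6]
Step 8: flows [1->0,1->2,1->3,1->4] -> levels [7 5 7 7 7]
Step 9: flows [0->1,2->1,3->1,4->1] -> levels [6 9 6 6 6]
  -> period-2 cycle (repeats step 7); tank 1 never drops to <=3
Tank 1 never reaches <=3 within 15 steps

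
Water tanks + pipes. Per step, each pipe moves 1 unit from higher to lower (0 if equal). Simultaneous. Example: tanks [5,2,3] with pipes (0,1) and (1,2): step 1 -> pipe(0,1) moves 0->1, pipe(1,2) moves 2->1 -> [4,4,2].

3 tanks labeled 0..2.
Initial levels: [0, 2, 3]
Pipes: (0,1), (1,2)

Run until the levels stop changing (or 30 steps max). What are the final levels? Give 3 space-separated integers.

Step 1: flows [1->0,2->1] -> levels [1 2 2]
Step 2: flows [1->0,1=2] -> levels [2 1 2]
Step 3: flows [0->1,2->1] -> levels [1 3 1]
Step 4: flows [1->0,1->2] -> levels [2 1 2]
  -> period-2 cycle: step 4 state = step 2 state; never stabilizes
  -> state at step 30: (30-2) mod 2 = 0, same as step 2 -> [2 1 2]

Answer: 2 1 2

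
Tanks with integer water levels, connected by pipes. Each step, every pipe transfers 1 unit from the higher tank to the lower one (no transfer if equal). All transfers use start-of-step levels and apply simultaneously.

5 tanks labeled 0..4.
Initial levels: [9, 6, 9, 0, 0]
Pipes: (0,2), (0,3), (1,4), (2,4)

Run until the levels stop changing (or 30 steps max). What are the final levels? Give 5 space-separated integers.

Answer: 6 4 4 4 6

Derivation:
Step 1: flows [0=2,0->3,1->4,2->4] -> levels [8 5 8 1 2]
Step 2: flows [0=2,0->3,1->4,2->4] -> levels [7 4 7 2 4]
Step 3: flows [0=2,0->3,1=4,2->4] -> levels [6 4 6 3 5]
Step 4: flows [0=2,0->3,4->1,2->4] -> levels [5 5 5 4 5]
Step 5: flows [0=2,0->3,1=4,2=4] -> levels [4 5 5 5 5]
Step 6: flows [2->0,3->0,1=4,2=4] -> levels [6 5 4 4 5]
Step 7: flows [0->2,0->3,1=4,4->2] -> levels [4 5 6 5 4]
Step 8: flows [2->0,3->0,1->4,2->4] -> levels [6 4 4 4 6]
Step 9: flows [0->2,0->3,4->1,4->2] -> levels [4 5 6 5 4]
  -> period-2 cycle: step 9 state = step 7 state; never stabilizes
  -> state at step 30: (30-7) mod 2 = 1, same as step 8 -> [6 4 4 4 6]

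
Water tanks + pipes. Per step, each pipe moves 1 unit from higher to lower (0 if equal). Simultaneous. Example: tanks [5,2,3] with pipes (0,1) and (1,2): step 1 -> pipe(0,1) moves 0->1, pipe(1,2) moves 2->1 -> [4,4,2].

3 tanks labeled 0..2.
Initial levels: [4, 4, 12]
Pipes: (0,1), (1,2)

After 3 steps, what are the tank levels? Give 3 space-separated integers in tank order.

Step 1: flows [0=1,2->1] -> levels [4 5 11]
Step 2: flows [1->0,2->1] -> levels [5 5 10]
Step 3: flows [0=1,2->1] -> levels [5 6 9]

Answer: 5 6 9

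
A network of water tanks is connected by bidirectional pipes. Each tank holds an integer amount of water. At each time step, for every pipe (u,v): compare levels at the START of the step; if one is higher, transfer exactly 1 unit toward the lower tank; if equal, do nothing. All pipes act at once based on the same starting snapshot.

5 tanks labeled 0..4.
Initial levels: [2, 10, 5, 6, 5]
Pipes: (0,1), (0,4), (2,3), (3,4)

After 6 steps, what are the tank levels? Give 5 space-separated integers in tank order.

Step 1: flows [1->0,4->0,3->2,3->4] -> levels [4 9 6 4 5]
Step 2: flows [1->0,4->0,2->3,4->3] -> levels [6 8 5 6 3]
Step 3: flows [1->0,0->4,3->2,3->4] -> levels [6 7 6 4 5]
Step 4: flows [1->0,0->4,2->3,4->3] -> levels [6 6 5 6 5]
Step 5: flows [0=1,0->4,3->2,3->4] -> levels [5 6 6 4 7]
Step 6: flows [1->0,4->0,2->3,4->3] -> levels [7 5 5 6 5]

Answer: 7 5 5 6 5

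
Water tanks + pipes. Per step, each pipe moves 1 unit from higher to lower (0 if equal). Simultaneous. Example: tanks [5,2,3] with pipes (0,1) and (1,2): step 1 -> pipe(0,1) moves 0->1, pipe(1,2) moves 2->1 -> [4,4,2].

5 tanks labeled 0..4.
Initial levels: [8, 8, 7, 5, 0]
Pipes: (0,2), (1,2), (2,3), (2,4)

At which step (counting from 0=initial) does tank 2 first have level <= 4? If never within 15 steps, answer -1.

Step 1: flows [0->2,1->2,2->3,2->4] -> levels [7 7 7 6 1]
Step 2: flows [0=2,1=2,2->3,2->4] -> levels [7 7 5 7 2]
Step 3: flows [0->2,1->2,3->2,2->4] -> levels [6 6 7 6 3]
Step 4: flows [2->0,2->1,2->3,2->4] -> levels [7 7 3 7 4]
Tank 2 first reaches <=4 at step 4

Answer: 4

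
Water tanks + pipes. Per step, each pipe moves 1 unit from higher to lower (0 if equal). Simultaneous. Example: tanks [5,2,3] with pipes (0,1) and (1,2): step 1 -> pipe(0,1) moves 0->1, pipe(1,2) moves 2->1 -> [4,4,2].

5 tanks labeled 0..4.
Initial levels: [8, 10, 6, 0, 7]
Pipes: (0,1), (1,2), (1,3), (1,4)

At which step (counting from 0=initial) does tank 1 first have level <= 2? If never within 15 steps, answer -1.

Step 1: flows [1->0,1->2,1->3,1->4] -> levels [9 6 7 1 8]
Step 2: flows [0->1,2->1,1->3,4->1] -> levels [8 8 6 2 7]
Step 3: flows [0=1,1->2,1->3,1->4] -> levels [8 5 7 3 8]
Step 4: flows [0->1,2->1,1->3,4->1] -> levels [7 7 6 4 7]
Step 5: flows [0=1,1->2,1->3,1=4] -> levels [7 5 7 5 7]
Step 6: flows [0->1,2->1,1=3,4->1] -> levels [6 8 6 5 6]
Step 7: flows [1->0,1->2,1->3,1->4] -> levels [7 4 7 6 7]
Step 8: flows [0->1,2->1,3->1,4->1] -> levels [6 8 6 5 6]
  -> period-2 cycle (repeats step 6); tank 1 never drops to <=2
Tank 1 never reaches <=2 within 15 steps

Answer: -1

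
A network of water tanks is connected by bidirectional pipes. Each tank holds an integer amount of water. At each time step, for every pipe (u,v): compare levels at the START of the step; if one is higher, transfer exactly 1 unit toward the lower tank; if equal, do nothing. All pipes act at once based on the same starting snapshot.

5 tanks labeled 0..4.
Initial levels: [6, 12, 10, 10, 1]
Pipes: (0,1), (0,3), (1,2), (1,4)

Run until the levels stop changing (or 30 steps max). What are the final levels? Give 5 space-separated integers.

Answer: 9 6 8 8 8

Derivation:
Step 1: flows [1->0,3->0,1->2,1->4] -> levels [8 9 11 9 2]
Step 2: flows [1->0,3->0,2->1,1->4] -> levels [10 8 10 8 3]
Step 3: flows [0->1,0->3,2->1,1->4] -> levels [8 9 9 9 4]
Step 4: flows [1->0,3->0,1=2,1->4] -> levels [10 7 9 8 5]
Step 5: flows [0->1,0->3,2->1,1->4] -> levels [8 8 8 9 6]
Step 6: flows [0=1,3->0,1=2,1->4] -> levels [9 7 8 8 7]
Step 7: flows [0->1,0->3,2->1,1=4] -> levels [7 9 7 9 7]
Step 8: flows [1->0,3->0,1->2,1->4] -> levels [9 6 8 8 8]
Step 9: flows [0->1,0->3,2->1,4->1] -> levels [7 9 7 9 7]
  -> period-2 cycle: step 9 state = step 7 state; never stabilizes
  -> state at step 30: (30-7) mod 2 = 1, same as step 8 -> [9 6 8 8 8]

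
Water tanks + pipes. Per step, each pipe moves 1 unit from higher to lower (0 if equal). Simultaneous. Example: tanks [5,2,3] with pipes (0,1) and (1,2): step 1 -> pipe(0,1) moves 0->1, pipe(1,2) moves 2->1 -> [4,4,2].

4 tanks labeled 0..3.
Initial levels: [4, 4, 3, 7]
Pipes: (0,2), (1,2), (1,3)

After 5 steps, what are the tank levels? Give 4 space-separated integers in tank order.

Step 1: flows [0->2,1->2,3->1] -> levels [3 4 5 6]
Step 2: flows [2->0,2->1,3->1] -> levels [4 6 3 5]
Step 3: flows [0->2,1->2,1->3] -> levels [3 4 5 6]
  -> period-2 cycle: step 3 state = step 1 state
  -> state at step 5: (5-1) mod 2 = 0, same as step 1 -> [3 4 5 6]

Answer: 3 4 5 6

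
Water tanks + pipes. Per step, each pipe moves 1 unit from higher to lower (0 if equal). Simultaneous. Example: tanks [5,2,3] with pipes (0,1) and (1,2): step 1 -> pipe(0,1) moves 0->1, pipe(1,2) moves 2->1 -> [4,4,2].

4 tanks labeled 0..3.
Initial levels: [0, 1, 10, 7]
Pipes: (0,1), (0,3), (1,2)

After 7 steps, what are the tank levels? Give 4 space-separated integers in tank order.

Step 1: flows [1->0,3->0,2->1] -> levels [2 1 9 6]
Step 2: flows [0->1,3->0,2->1] -> levels [2 3 8 5]
Step 3: flows [1->0,3->0,2->1] -> levels [4 3 7 4]
Step 4: flows [0->1,0=3,2->1] -> levels [3 5 6 4]
Step 5: flows [1->0,3->0,2->1] -> levels [5 5 5 3]
Step 6: flows [0=1,0->3,1=2] -> levels [4 5 5 4]
Step 7: flows [1->0,0=3,1=2] -> levels [5 4 5 4]

Answer: 5 4 5 4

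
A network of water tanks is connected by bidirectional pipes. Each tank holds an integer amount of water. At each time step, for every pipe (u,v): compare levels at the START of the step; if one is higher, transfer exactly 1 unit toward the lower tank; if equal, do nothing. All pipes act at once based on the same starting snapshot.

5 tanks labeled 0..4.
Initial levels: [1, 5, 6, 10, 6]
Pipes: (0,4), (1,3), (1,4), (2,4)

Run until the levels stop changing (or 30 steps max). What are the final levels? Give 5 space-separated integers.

Step 1: flows [4->0,3->1,4->1,2=4] -> levels [2 7 6 9 4]
Step 2: flows [4->0,3->1,1->4,2->4] -> levels [3 7 5 8 5]
Step 3: flows [4->0,3->1,1->4,2=4] -> levels [4 7 5 7 5]
Step 4: flows [4->0,1=3,1->4,2=4] -> levels [5 6 5 7 5]
Step 5: flows [0=4,3->1,1->4,2=4] -> levels [5 6 5 6 6]
Step 6: flows [4->0,1=3,1=4,4->2] -> levels [6 6 6 6 4]
Step 7: flows [0->4,1=3,1->4,2->4] -> levels [5 5 5 6 7]
Step 8: flows [4->0,3->1,4->1,4->2] -> levels [6 7 6 5 4]
Step 9: flows [0->4,1->3,1->4,2->4] -> levels [5 5 5 6 7]
  -> period-2 cycle: step 9 state = step 7 state; never stabilizes
  -> state at step 30: (30-7) mod 2 = 1, same as step 8 -> [6 7 6 5 4]

Answer: 6 7 6 5 4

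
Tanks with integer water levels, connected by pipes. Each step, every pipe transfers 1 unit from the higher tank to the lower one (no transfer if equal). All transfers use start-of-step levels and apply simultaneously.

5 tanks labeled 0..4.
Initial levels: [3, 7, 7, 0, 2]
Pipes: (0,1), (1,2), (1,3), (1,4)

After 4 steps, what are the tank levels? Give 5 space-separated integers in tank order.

Step 1: flows [1->0,1=2,1->3,1->4] -> levels [4 4 7 1 3]
Step 2: flows [0=1,2->1,1->3,1->4] -> levels [4 3 6 2 4]
Step 3: flows [0->1,2->1,1->3,4->1] -> levels [3 5 5 3 3]
Step 4: flows [1->0,1=2,1->3,1->4] -> levels [4 2 5 4 4]

Answer: 4 2 5 4 4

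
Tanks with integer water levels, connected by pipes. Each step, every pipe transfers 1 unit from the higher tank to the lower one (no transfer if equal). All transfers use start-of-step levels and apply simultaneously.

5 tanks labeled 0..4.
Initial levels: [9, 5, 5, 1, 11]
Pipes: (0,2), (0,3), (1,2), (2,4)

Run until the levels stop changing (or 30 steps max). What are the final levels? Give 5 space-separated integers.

Step 1: flows [0->2,0->3,1=2,4->2] -> levels [7 5 7 2 10]
Step 2: flows [0=2,0->3,2->1,4->2] -> levels [6 6 7 3 9]
Step 3: flows [2->0,0->3,2->1,4->2] -> levels [6 7 6 4 8]
Step 4: flows [0=2,0->3,1->2,4->2] -> levels [5 6 8 5 7]
Step 5: flows [2->0,0=3,2->1,2->4] -> levels [6 7 5 5 8]
Step 6: flows [0->2,0->3,1->2,4->2] -> levels [4 6 8 6 7]
Step 7: flows [2->0,3->0,2->1,2->4] -> levels [6 7 5 5 8]
  -> period-2 cycle: step 7 state = step 5 state; never stabilizes
  -> state at step 30: (30-5) mod 2 = 1, same as step 6 -> [4 6 8 6 7]

Answer: 4 6 8 6 7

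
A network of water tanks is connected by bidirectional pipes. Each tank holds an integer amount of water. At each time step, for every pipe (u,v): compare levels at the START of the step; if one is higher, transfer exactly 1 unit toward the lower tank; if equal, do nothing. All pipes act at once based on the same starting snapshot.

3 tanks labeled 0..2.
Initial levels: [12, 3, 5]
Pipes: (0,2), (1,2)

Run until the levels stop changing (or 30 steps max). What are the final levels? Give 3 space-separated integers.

Step 1: flows [0->2,2->1] -> levels [11 4 5]
Step 2: flows [0->2,2->1] -> levels [10 5 5]
Step 3: flows [0->2,1=2] -> levels [9 5 6]
Step 4: flows [0->2,2->1] -> levels [8 6 6]
Step 5: flows [0->2,1=2] -> levels [7 6 7]
Step 6: flows [0=2,2->1] -> levels [7 7 6]
Step 7: flows [0->2,1->2] -> levels [6 6 8]
Step 8: flows [2->0,2->1] -> levels [7 7 6]
  -> period-2 cycle: step 8 state = step 6 state; never stabilizes
  -> state at step 30: (30-6) mod 2 = 0, same as step 6 -> [7 7 6]

Answer: 7 7 6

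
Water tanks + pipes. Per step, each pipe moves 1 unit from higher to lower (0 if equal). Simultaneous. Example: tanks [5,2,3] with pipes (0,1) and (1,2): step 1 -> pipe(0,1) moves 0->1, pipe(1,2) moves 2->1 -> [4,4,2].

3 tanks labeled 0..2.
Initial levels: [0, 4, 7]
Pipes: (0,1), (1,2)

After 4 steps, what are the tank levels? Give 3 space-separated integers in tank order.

Answer: 4 3 4

Derivation:
Step 1: flows [1->0,2->1] -> levels [1 4 6]
Step 2: flows [1->0,2->1] -> levels [2 4 5]
Step 3: flows [1->0,2->1] -> levels [3 4 4]
Step 4: flows [1->0,1=2] -> levels [4 3 4]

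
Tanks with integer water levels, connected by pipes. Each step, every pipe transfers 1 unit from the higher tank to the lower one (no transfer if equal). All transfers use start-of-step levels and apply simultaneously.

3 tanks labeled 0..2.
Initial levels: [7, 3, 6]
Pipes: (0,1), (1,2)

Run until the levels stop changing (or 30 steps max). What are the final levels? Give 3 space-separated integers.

Step 1: flows [0->1,2->1] -> levels [6 5 5]
Step 2: flows [0->1,1=2] -> levels [5 6 5]
Step 3: flows [1->0,1->2] -> levels [6 4 6]
Step 4: flows [0->1,2->1] -> levels [5 6 5]
  -> period-2 cycle: step 4 state = step 2 state; never stabilizes
  -> state at step 30: (30-2) mod 2 = 0, same as step 2 -> [5 6 5]

Answer: 5 6 5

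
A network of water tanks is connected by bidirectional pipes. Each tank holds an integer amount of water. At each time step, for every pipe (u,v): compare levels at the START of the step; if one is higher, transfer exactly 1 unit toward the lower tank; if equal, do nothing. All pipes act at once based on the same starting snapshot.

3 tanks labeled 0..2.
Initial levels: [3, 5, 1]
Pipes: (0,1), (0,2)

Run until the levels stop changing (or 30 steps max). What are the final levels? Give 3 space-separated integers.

Step 1: flows [1->0,0->2] -> levels [3 4 2]
Step 2: flows [1->0,0->2] -> levels [3 3 3]
Step 3: flows [0=1,0=2] -> levels [3 3 3]
  -> stable (no change)

Answer: 3 3 3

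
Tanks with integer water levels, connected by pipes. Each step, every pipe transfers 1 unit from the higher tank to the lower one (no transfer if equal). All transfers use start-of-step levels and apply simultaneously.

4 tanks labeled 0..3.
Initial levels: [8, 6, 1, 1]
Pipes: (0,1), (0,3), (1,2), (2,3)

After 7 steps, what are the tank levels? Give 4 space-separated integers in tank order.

Answer: 4 4 4 4

Derivation:
Step 1: flows [0->1,0->3,1->2,2=3] -> levels [6 6 2 2]
Step 2: flows [0=1,0->3,1->2,2=3] -> levels [5 5 3 3]
Step 3: flows [0=1,0->3,1->2,2=3] -> levels [4 4 4 4]
Step 4: flows [0=1,0=3,1=2,2=3] -> levels [4 4 4 4]
  -> stable; steps 5..7 unchanged -> [4 4 4 4]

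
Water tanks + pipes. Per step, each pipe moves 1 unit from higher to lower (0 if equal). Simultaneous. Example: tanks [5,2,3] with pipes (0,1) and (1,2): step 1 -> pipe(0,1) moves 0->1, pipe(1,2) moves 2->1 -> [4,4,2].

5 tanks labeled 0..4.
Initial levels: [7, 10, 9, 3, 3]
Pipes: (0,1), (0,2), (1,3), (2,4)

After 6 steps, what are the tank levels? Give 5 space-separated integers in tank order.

Step 1: flows [1->0,2->0,1->3,2->4] -> levels [9 8 7 4 4]
Step 2: flows [0->1,0->2,1->3,2->4] -> levels [7 8 7 5 5]
Step 3: flows [1->0,0=2,1->3,2->4] -> levels [8 6 6 6 6]
Step 4: flows [0->1,0->2,1=3,2=4] -> levels [6 7 7 6 6]
Step 5: flows [1->0,2->0,1->3,2->4] -> levels [8 5 5 7 7]
Step 6: flows [0->1,0->2,3->1,4->2] -> levels [6 7 7 6 6]

Answer: 6 7 7 6 6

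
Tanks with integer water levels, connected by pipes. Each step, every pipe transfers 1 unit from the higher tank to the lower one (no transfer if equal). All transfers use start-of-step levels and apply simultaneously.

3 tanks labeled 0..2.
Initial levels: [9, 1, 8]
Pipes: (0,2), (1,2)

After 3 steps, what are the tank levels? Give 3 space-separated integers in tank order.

Answer: 7 4 7

Derivation:
Step 1: flows [0->2,2->1] -> levels [8 2 8]
Step 2: flows [0=2,2->1] -> levels [8 3 7]
Step 3: flows [0->2,2->1] -> levels [7 4 7]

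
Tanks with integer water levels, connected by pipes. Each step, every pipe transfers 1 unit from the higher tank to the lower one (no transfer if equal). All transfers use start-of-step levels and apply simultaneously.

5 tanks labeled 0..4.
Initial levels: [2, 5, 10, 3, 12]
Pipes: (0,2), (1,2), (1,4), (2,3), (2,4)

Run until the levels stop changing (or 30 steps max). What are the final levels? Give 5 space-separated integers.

Answer: 6 6 8 6 6

Derivation:
Step 1: flows [2->0,2->1,4->1,2->3,4->2] -> levels [3 7 8 4 10]
Step 2: flows [2->0,2->1,4->1,2->3,4->2] -> levels [4 9 6 5 8]
Step 3: flows [2->0,1->2,1->4,2->3,4->2] -> levels [5 7 6 6 8]
Step 4: flows [2->0,1->2,4->1,2=3,4->2] -> levels [6 7 7 6 6]
Step 5: flows [2->0,1=2,1->4,2->3,2->4] -> levels [7 6 4 7 8]
Step 6: flows [0->2,1->2,4->1,3->2,4->2] -> levels [6 6 8 6 6]
Step 7: flows [2->0,2->1,1=4,2->3,2->4] -> levels [7 7 4 7 7]
Step 8: flows [0->2,1->2,1=4,3->2,4->2] -> levels [6 6 8 6 6]
  -> period-2 cycle: step 8 state = step 6 state; never stabilizes
  -> state at step 30: (30-6) mod 2 = 0, same as step 6 -> [6 6 8 6 6]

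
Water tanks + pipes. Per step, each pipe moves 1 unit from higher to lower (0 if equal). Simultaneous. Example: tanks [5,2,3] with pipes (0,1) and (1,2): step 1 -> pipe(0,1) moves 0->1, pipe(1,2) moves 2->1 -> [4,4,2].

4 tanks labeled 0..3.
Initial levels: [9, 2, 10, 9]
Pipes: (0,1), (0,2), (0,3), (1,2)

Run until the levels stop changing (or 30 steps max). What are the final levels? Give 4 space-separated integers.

Answer: 6 8 8 8

Derivation:
Step 1: flows [0->1,2->0,0=3,2->1] -> levels [9 4 8 9]
Step 2: flows [0->1,0->2,0=3,2->1] -> levels [7 6 8 9]
Step 3: flows [0->1,2->0,3->0,2->1] -> levels [8 8 6 8]
Step 4: flows [0=1,0->2,0=3,1->2] -> levels [7 7 8 8]
Step 5: flows [0=1,2->0,3->0,2->1] -> levels [9 8 6 7]
Step 6: flows [0->1,0->2,0->3,1->2] -> levels [6 8 8 8]
Step 7: flows [1->0,2->0,3->0,1=2] -> levels [9 7 7 7]
Step 8: flows [0->1,0->2,0->3,1=2] -> levels [6 8 8 8]
  -> period-2 cycle: step 8 state = step 6 state; never stabilizes
  -> state at step 30: (30-6) mod 2 = 0, same as step 6 -> [6 8 8 8]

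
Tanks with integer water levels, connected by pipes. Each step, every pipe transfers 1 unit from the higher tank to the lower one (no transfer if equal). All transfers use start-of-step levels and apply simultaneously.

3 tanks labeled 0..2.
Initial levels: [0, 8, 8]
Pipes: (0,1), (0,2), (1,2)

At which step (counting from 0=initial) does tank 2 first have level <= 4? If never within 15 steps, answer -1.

Answer: -1

Derivation:
Step 1: flows [1->0,2->0,1=2] -> levels [2 7 7]
Step 2: flows [1->0,2->0,1=2] -> levels [4 6 6]
Step 3: flows [1->0,2->0,1=2] -> levels [6 5 5]
Step 4: flows [0->1,0->2,1=2] -> levels [4 6 6]
  -> period-2 cycle (repeats step 2); tank 2 never drops to <=4
Tank 2 never reaches <=4 within 15 steps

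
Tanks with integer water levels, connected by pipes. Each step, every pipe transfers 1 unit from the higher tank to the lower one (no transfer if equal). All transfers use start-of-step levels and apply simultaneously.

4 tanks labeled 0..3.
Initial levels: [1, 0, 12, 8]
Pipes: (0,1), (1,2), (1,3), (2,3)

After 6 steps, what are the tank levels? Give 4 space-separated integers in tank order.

Answer: 5 6 5 5

Derivation:
Step 1: flows [0->1,2->1,3->1,2->3] -> levels [0 3 10 8]
Step 2: flows [1->0,2->1,3->1,2->3] -> levels [1 4 8 8]
Step 3: flows [1->0,2->1,3->1,2=3] -> levels [2 5 7 7]
Step 4: flows [1->0,2->1,3->1,2=3] -> levels [3 6 6 6]
Step 5: flows [1->0,1=2,1=3,2=3] -> levels [4 5 6 6]
Step 6: flows [1->0,2->1,3->1,2=3] -> levels [5 6 5 5]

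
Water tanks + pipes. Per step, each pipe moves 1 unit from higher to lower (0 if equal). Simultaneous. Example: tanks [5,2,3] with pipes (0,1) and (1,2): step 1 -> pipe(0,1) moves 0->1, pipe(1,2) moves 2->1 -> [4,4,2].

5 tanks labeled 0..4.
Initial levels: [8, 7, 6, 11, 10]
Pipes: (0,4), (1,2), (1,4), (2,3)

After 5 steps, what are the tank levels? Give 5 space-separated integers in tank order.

Step 1: flows [4->0,1->2,4->1,3->2] -> levels [9 7 8 10 8]
Step 2: flows [0->4,2->1,4->1,3->2] -> levels [8 9 8 9 8]
Step 3: flows [0=4,1->2,1->4,3->2] -> levels [8 7 10 8 9]
Step 4: flows [4->0,2->1,4->1,2->3] -> levels [9 9 8 9 7]
Step 5: flows [0->4,1->2,1->4,3->2] -> levels [8 7 10 8 9]

Answer: 8 7 10 8 9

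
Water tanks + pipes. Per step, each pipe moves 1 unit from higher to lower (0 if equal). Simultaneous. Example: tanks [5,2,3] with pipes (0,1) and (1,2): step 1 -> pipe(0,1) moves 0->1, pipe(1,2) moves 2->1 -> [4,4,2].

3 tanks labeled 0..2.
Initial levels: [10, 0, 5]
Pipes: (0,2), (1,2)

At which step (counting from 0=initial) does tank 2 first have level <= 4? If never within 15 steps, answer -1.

Answer: -1

Derivation:
Step 1: flows [0->2,2->1] -> levels [9 1 5]
Step 2: flows [0->2,2->1] -> levels [8 2 5]
Step 3: flows [0->2,2->1] -> levels [7 3 5]
Step 4: flows [0->2,2->1] -> levels [6 4 5]
Step 5: flows [0->2,2->1] -> levels [5 5 5]
Step 6: flows [0=2,1=2] -> levels [5 5 5]
  -> stable; tank 2 stays at 5 > 4
Tank 2 never reaches <=4 within 15 steps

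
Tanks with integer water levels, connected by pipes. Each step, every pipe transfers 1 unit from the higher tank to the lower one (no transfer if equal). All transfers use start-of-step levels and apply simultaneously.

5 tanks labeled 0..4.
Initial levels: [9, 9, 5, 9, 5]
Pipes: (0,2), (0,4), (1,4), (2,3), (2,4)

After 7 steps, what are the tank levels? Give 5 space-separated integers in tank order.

Step 1: flows [0->2,0->4,1->4,3->2,2=4] -> levels [7 8 7 8 7]
Step 2: flows [0=2,0=4,1->4,3->2,2=4] -> levels [7 7 8 7 8]
Step 3: flows [2->0,4->0,4->1,2->3,2=4] -> levels [9 8 6 8 6]
Step 4: flows [0->2,0->4,1->4,3->2,2=4] -> levels [7 7 8 7 8]
  -> period-2 cycle: step 4 state = step 2 state
  -> state at step 7: (7-2) mod 2 = 1, same as step 3 -> [9 8 6 8 6]

Answer: 9 8 6 8 6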